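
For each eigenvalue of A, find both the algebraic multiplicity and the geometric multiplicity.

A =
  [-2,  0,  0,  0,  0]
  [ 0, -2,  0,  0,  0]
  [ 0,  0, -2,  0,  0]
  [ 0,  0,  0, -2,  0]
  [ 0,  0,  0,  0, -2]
λ = -2: alg = 5, geom = 5

Step 1 — factor the characteristic polynomial to read off the algebraic multiplicities:
  χ_A(x) = (x + 2)^5

Step 2 — compute geometric multiplicities via the rank-nullity identity g(λ) = n − rank(A − λI):
  rank(A − (-2)·I) = 0, so dim ker(A − (-2)·I) = n − 0 = 5

Summary:
  λ = -2: algebraic multiplicity = 5, geometric multiplicity = 5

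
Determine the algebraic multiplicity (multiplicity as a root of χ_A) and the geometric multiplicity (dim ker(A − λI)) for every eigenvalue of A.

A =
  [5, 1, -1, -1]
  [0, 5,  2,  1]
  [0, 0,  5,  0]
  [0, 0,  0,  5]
λ = 5: alg = 4, geom = 2

Step 1 — factor the characteristic polynomial to read off the algebraic multiplicities:
  χ_A(x) = (x - 5)^4

Step 2 — compute geometric multiplicities via the rank-nullity identity g(λ) = n − rank(A − λI):
  rank(A − (5)·I) = 2, so dim ker(A − (5)·I) = n − 2 = 2

Summary:
  λ = 5: algebraic multiplicity = 4, geometric multiplicity = 2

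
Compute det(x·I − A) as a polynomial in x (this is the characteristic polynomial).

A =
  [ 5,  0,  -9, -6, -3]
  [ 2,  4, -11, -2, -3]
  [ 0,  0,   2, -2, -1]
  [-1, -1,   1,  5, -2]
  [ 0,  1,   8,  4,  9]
x^5 - 25*x^4 + 250*x^3 - 1250*x^2 + 3125*x - 3125

Expanding det(x·I − A) (e.g. by cofactor expansion or by noting that A is similar to its Jordan form J, which has the same characteristic polynomial as A) gives
  χ_A(x) = x^5 - 25*x^4 + 250*x^3 - 1250*x^2 + 3125*x - 3125
which factors as (x - 5)^5. The eigenvalues (with algebraic multiplicities) are λ = 5 with multiplicity 5.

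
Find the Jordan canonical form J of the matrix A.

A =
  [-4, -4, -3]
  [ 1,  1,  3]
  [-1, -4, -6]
J_2(-3) ⊕ J_1(-3)

The characteristic polynomial is
  det(x·I − A) = x^3 + 9*x^2 + 27*x + 27 = (x + 3)^3

Eigenvalues and multiplicities (the geometric multiplicity of λ is n − rank(A − λI), which equals the number of Jordan blocks for λ):
  λ = -3: algebraic multiplicity = 3, geometric multiplicity = 2

Determining the block sizes for each eigenvalue:
  λ = -3: 2 blocks summing to 3 forces exactly one block of size 2 and the rest size 1 → block sizes [2, 1]

Assembling the blocks gives a Jordan form
J =
  [-3,  1,  0]
  [ 0, -3,  0]
  [ 0,  0, -3]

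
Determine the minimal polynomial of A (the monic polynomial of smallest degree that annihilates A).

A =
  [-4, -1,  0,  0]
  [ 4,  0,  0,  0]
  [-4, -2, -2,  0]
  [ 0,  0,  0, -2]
x^2 + 4*x + 4

The characteristic polynomial is χ_A(x) = (x + 2)^4, so the eigenvalues are known. The minimal polynomial is
  m_A(x) = Π_λ (x − λ)^{k_λ}
where k_λ is the size of the *largest* Jordan block for λ (equivalently, the smallest k with (A − λI)^k v = 0 for every generalised eigenvector v of λ).

  λ = -2: largest Jordan block has size 2, contributing (x + 2)^2

So m_A(x) = (x + 2)^2 = x^2 + 4*x + 4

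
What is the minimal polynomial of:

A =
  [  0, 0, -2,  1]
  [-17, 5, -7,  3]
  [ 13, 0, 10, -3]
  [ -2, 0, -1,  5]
x^3 - 15*x^2 + 75*x - 125

The characteristic polynomial is χ_A(x) = (x - 5)^4, so the eigenvalues are known. The minimal polynomial is
  m_A(x) = Π_λ (x − λ)^{k_λ}
where k_λ is the size of the *largest* Jordan block for λ (equivalently, the smallest k with (A − λI)^k v = 0 for every generalised eigenvector v of λ).

  λ = 5: largest Jordan block has size 3, contributing (x − 5)^3

So m_A(x) = (x - 5)^3 = x^3 - 15*x^2 + 75*x - 125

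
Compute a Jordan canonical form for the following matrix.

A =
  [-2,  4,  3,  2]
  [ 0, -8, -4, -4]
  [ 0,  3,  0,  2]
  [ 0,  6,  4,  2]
J_3(-2) ⊕ J_1(-2)

The characteristic polynomial is
  det(x·I − A) = x^4 + 8*x^3 + 24*x^2 + 32*x + 16 = (x + 2)^4

Eigenvalues and multiplicities (the geometric multiplicity of λ is n − rank(A − λI), which equals the number of Jordan blocks for λ):
  λ = -2: algebraic multiplicity = 4, geometric multiplicity = 2

Determining the block sizes for each eigenvalue:
  λ = -2: with am = 4 and gm = 2, the partition is not yet determined (e.g. several partitions of 4 into 2 parts exist). Let N = A − (-2)·I. Computing rank(N^1) = 2, rank(N^2) = 1, rank(N^3) = 0; the number of blocks of size ≥ j is rank(N^{j−1}) − rank(N^j), giving [2, 1, 1]. So we have 1 block(s) of size 3, 1 block(s) of size 1 → block sizes [3, 1]

Assembling the blocks gives a Jordan form
J =
  [-2,  1,  0,  0]
  [ 0, -2,  1,  0]
  [ 0,  0, -2,  0]
  [ 0,  0,  0, -2]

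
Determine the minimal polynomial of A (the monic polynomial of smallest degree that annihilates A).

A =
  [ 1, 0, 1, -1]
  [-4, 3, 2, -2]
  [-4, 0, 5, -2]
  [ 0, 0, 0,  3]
x^2 - 6*x + 9

The characteristic polynomial is χ_A(x) = (x - 3)^4, so the eigenvalues are known. The minimal polynomial is
  m_A(x) = Π_λ (x − λ)^{k_λ}
where k_λ is the size of the *largest* Jordan block for λ (equivalently, the smallest k with (A − λI)^k v = 0 for every generalised eigenvector v of λ).

  λ = 3: largest Jordan block has size 2, contributing (x − 3)^2

So m_A(x) = (x - 3)^2 = x^2 - 6*x + 9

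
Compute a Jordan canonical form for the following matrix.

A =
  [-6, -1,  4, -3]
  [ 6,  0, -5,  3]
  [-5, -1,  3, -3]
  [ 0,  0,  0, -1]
J_3(-1) ⊕ J_1(-1)

The characteristic polynomial is
  det(x·I − A) = x^4 + 4*x^3 + 6*x^2 + 4*x + 1 = (x + 1)^4

Eigenvalues and multiplicities (the geometric multiplicity of λ is n − rank(A − λI), which equals the number of Jordan blocks for λ):
  λ = -1: algebraic multiplicity = 4, geometric multiplicity = 2

Determining the block sizes for each eigenvalue:
  λ = -1: with am = 4 and gm = 2, the partition is not yet determined (e.g. several partitions of 4 into 2 parts exist). Let N = A − (-1)·I. Computing rank(N^1) = 2, rank(N^2) = 1, rank(N^3) = 0; the number of blocks of size ≥ j is rank(N^{j−1}) − rank(N^j), giving [2, 1, 1]. So we have 1 block(s) of size 3, 1 block(s) of size 1 → block sizes [3, 1]

Assembling the blocks gives a Jordan form
J =
  [-1,  1,  0,  0]
  [ 0, -1,  1,  0]
  [ 0,  0, -1,  0]
  [ 0,  0,  0, -1]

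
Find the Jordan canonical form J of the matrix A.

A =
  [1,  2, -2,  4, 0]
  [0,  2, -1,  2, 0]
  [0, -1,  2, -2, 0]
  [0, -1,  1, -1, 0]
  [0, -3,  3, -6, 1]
J_2(1) ⊕ J_1(1) ⊕ J_1(1) ⊕ J_1(1)

The characteristic polynomial is
  det(x·I − A) = x^5 - 5*x^4 + 10*x^3 - 10*x^2 + 5*x - 1 = (x - 1)^5

Eigenvalues and multiplicities (the geometric multiplicity of λ is n − rank(A − λI), which equals the number of Jordan blocks for λ):
  λ = 1: algebraic multiplicity = 5, geometric multiplicity = 4

Determining the block sizes for each eigenvalue:
  λ = 1: 4 blocks summing to 5 forces exactly one block of size 2 and the rest size 1 → block sizes [2, 1, 1, 1]

Assembling the blocks gives a Jordan form
J =
  [1, 1, 0, 0, 0]
  [0, 1, 0, 0, 0]
  [0, 0, 1, 0, 0]
  [0, 0, 0, 1, 0]
  [0, 0, 0, 0, 1]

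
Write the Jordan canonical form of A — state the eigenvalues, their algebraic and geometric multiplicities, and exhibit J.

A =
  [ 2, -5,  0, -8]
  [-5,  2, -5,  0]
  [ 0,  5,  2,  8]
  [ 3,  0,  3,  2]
J_3(2) ⊕ J_1(2)

The characteristic polynomial is
  det(x·I − A) = x^4 - 8*x^3 + 24*x^2 - 32*x + 16 = (x - 2)^4

Eigenvalues and multiplicities (the geometric multiplicity of λ is n − rank(A − λI), which equals the number of Jordan blocks for λ):
  λ = 2: algebraic multiplicity = 4, geometric multiplicity = 2

Determining the block sizes for each eigenvalue:
  λ = 2: with am = 4 and gm = 2, the partition is not yet determined (e.g. several partitions of 4 into 2 parts exist). Let N = A − (2)·I. Computing rank(N^1) = 2, rank(N^2) = 1, rank(N^3) = 0; the number of blocks of size ≥ j is rank(N^{j−1}) − rank(N^j), giving [2, 1, 1]. So we have 1 block(s) of size 3, 1 block(s) of size 1 → block sizes [3, 1]

Assembling the blocks gives a Jordan form
J =
  [2, 1, 0, 0]
  [0, 2, 1, 0]
  [0, 0, 2, 0]
  [0, 0, 0, 2]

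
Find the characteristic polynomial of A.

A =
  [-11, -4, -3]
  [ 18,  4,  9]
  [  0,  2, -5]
x^3 + 12*x^2 + 45*x + 50

Expanding det(x·I − A) (e.g. by cofactor expansion or by noting that A is similar to its Jordan form J, which has the same characteristic polynomial as A) gives
  χ_A(x) = x^3 + 12*x^2 + 45*x + 50
which factors as (x + 2)*(x + 5)^2. The eigenvalues (with algebraic multiplicities) are λ = -5 with multiplicity 2, λ = -2 with multiplicity 1.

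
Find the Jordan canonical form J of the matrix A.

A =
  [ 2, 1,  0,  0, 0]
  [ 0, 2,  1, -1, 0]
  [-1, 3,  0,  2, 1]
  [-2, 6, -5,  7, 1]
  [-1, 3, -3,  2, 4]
J_3(3) ⊕ J_2(3)

The characteristic polynomial is
  det(x·I − A) = x^5 - 15*x^4 + 90*x^3 - 270*x^2 + 405*x - 243 = (x - 3)^5

Eigenvalues and multiplicities (the geometric multiplicity of λ is n − rank(A − λI), which equals the number of Jordan blocks for λ):
  λ = 3: algebraic multiplicity = 5, geometric multiplicity = 2

Determining the block sizes for each eigenvalue:
  λ = 3: with am = 5 and gm = 2, the partition is not yet determined (e.g. several partitions of 5 into 2 parts exist). Let N = A − (3)·I. Computing rank(N^1) = 3, rank(N^2) = 1, rank(N^3) = 0; the number of blocks of size ≥ j is rank(N^{j−1}) − rank(N^j), giving [2, 2, 1]. So we have 1 block(s) of size 3, 1 block(s) of size 2 → block sizes [3, 2]

Assembling the blocks gives a Jordan form
J =
  [3, 1, 0, 0, 0]
  [0, 3, 1, 0, 0]
  [0, 0, 3, 0, 0]
  [0, 0, 0, 3, 1]
  [0, 0, 0, 0, 3]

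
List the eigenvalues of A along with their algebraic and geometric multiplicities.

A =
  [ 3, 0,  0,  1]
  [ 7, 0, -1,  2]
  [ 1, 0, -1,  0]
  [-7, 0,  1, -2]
λ = 0: alg = 4, geom = 2

Step 1 — factor the characteristic polynomial to read off the algebraic multiplicities:
  χ_A(x) = x^4

Step 2 — compute geometric multiplicities via the rank-nullity identity g(λ) = n − rank(A − λI):
  rank(A − (0)·I) = 2, so dim ker(A − (0)·I) = n − 2 = 2

Summary:
  λ = 0: algebraic multiplicity = 4, geometric multiplicity = 2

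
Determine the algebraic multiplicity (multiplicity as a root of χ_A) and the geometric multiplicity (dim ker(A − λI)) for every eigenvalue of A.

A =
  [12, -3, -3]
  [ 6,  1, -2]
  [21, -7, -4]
λ = 3: alg = 3, geom = 2

Step 1 — factor the characteristic polynomial to read off the algebraic multiplicities:
  χ_A(x) = (x - 3)^3

Step 2 — compute geometric multiplicities via the rank-nullity identity g(λ) = n − rank(A − λI):
  rank(A − (3)·I) = 1, so dim ker(A − (3)·I) = n − 1 = 2

Summary:
  λ = 3: algebraic multiplicity = 3, geometric multiplicity = 2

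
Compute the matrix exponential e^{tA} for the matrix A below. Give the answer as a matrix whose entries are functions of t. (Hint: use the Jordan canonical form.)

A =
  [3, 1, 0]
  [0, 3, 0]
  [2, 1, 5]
e^{tA} =
  [exp(3*t), t*exp(3*t), 0]
  [0, exp(3*t), 0]
  [exp(5*t) - exp(3*t), -t*exp(3*t) + exp(5*t) - exp(3*t), exp(5*t)]

Strategy: write A = P · J · P⁻¹ where J is a Jordan canonical form, so e^{tA} = P · e^{tJ} · P⁻¹, and e^{tJ} can be computed block-by-block.

A has Jordan form
J =
  [3, 1, 0]
  [0, 3, 0]
  [0, 0, 5]
(up to reordering of blocks).

Per-block formulas:
  For a 1×1 block at λ = 5: exp(t · [5]) = [e^(5t)].
  For a 2×2 Jordan block J_2(3): exp(t · J_2(3)) = e^(3t)·(I + t·N), where N is the 2×2 nilpotent shift.

After assembling e^{tJ} and conjugating by P, we get:

e^{tA} =
  [exp(3*t), t*exp(3*t), 0]
  [0, exp(3*t), 0]
  [exp(5*t) - exp(3*t), -t*exp(3*t) + exp(5*t) - exp(3*t), exp(5*t)]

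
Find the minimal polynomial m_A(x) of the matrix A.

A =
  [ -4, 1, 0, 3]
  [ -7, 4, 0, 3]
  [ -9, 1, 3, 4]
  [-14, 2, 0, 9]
x^2 - 6*x + 9

The characteristic polynomial is χ_A(x) = (x - 3)^4, so the eigenvalues are known. The minimal polynomial is
  m_A(x) = Π_λ (x − λ)^{k_λ}
where k_λ is the size of the *largest* Jordan block for λ (equivalently, the smallest k with (A − λI)^k v = 0 for every generalised eigenvector v of λ).

  λ = 3: largest Jordan block has size 2, contributing (x − 3)^2

So m_A(x) = (x - 3)^2 = x^2 - 6*x + 9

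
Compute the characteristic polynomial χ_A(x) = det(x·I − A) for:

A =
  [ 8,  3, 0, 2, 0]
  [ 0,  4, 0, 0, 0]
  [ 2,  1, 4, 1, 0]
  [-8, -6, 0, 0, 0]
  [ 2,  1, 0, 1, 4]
x^5 - 20*x^4 + 160*x^3 - 640*x^2 + 1280*x - 1024

Expanding det(x·I − A) (e.g. by cofactor expansion or by noting that A is similar to its Jordan form J, which has the same characteristic polynomial as A) gives
  χ_A(x) = x^5 - 20*x^4 + 160*x^3 - 640*x^2 + 1280*x - 1024
which factors as (x - 4)^5. The eigenvalues (with algebraic multiplicities) are λ = 4 with multiplicity 5.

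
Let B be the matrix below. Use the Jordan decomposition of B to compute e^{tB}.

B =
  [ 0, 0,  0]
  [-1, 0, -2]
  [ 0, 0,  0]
e^{tB} =
  [1, 0, 0]
  [-t, 1, -2*t]
  [0, 0, 1]

Strategy: write B = P · J · P⁻¹ where J is a Jordan canonical form, so e^{tB} = P · e^{tJ} · P⁻¹, and e^{tJ} can be computed block-by-block.

B has Jordan form
J =
  [0, 1, 0]
  [0, 0, 0]
  [0, 0, 0]
(up to reordering of blocks).

Per-block formulas:
  For a 2×2 Jordan block J_2(0): exp(t · J_2(0)) = e^(0t)·(I + t·N), where N is the 2×2 nilpotent shift.
  For a 1×1 block at λ = 0: exp(t · [0]) = [e^(0t)].

After assembling e^{tJ} and conjugating by P, we get:

e^{tB} =
  [1, 0, 0]
  [-t, 1, -2*t]
  [0, 0, 1]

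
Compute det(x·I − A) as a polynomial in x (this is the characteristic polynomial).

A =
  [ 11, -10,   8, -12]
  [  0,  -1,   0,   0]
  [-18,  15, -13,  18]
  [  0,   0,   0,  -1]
x^4 + 4*x^3 + 6*x^2 + 4*x + 1

Expanding det(x·I − A) (e.g. by cofactor expansion or by noting that A is similar to its Jordan form J, which has the same characteristic polynomial as A) gives
  χ_A(x) = x^4 + 4*x^3 + 6*x^2 + 4*x + 1
which factors as (x + 1)^4. The eigenvalues (with algebraic multiplicities) are λ = -1 with multiplicity 4.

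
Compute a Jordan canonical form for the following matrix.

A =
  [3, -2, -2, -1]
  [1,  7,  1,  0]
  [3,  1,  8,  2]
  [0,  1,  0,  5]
J_1(5) ⊕ J_3(6)

The characteristic polynomial is
  det(x·I − A) = x^4 - 23*x^3 + 198*x^2 - 756*x + 1080 = (x - 6)^3*(x - 5)

Eigenvalues and multiplicities (the geometric multiplicity of λ is n − rank(A − λI), which equals the number of Jordan blocks for λ):
  λ = 5: algebraic multiplicity = 1, geometric multiplicity = 1
  λ = 6: algebraic multiplicity = 3, geometric multiplicity = 1

Determining the block sizes for each eigenvalue:
  λ = 5: one block (gm = 1), so the single block has size am = 1 → block sizes [1]
  λ = 6: one block (gm = 1), so the single block has size am = 3 → block sizes [3]

Assembling the blocks gives a Jordan form
J =
  [5, 0, 0, 0]
  [0, 6, 1, 0]
  [0, 0, 6, 1]
  [0, 0, 0, 6]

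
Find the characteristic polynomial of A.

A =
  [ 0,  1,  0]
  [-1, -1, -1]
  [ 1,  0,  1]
x^3

Expanding det(x·I − A) (e.g. by cofactor expansion or by noting that A is similar to its Jordan form J, which has the same characteristic polynomial as A) gives
  χ_A(x) = x^3
which factors as x^3. The eigenvalues (with algebraic multiplicities) are λ = 0 with multiplicity 3.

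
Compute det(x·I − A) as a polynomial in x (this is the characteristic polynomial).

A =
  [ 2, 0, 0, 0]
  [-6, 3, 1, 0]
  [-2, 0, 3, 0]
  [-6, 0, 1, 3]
x^4 - 11*x^3 + 45*x^2 - 81*x + 54

Expanding det(x·I − A) (e.g. by cofactor expansion or by noting that A is similar to its Jordan form J, which has the same characteristic polynomial as A) gives
  χ_A(x) = x^4 - 11*x^3 + 45*x^2 - 81*x + 54
which factors as (x - 3)^3*(x - 2). The eigenvalues (with algebraic multiplicities) are λ = 2 with multiplicity 1, λ = 3 with multiplicity 3.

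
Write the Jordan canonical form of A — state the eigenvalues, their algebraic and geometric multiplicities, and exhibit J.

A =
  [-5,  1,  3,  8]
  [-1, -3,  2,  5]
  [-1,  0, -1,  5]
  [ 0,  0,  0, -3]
J_3(-3) ⊕ J_1(-3)

The characteristic polynomial is
  det(x·I − A) = x^4 + 12*x^3 + 54*x^2 + 108*x + 81 = (x + 3)^4

Eigenvalues and multiplicities (the geometric multiplicity of λ is n − rank(A − λI), which equals the number of Jordan blocks for λ):
  λ = -3: algebraic multiplicity = 4, geometric multiplicity = 2

Determining the block sizes for each eigenvalue:
  λ = -3: with am = 4 and gm = 2, the partition is not yet determined (e.g. several partitions of 4 into 2 parts exist). Let N = A − (-3)·I. Computing rank(N^1) = 2, rank(N^2) = 1, rank(N^3) = 0; the number of blocks of size ≥ j is rank(N^{j−1}) − rank(N^j), giving [2, 1, 1]. So we have 1 block(s) of size 3, 1 block(s) of size 1 → block sizes [3, 1]

Assembling the blocks gives a Jordan form
J =
  [-3,  1,  0,  0]
  [ 0, -3,  1,  0]
  [ 0,  0, -3,  0]
  [ 0,  0,  0, -3]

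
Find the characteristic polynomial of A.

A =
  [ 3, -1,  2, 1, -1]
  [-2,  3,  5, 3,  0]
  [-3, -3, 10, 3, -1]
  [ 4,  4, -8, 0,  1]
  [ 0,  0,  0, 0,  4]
x^5 - 20*x^4 + 160*x^3 - 640*x^2 + 1280*x - 1024

Expanding det(x·I − A) (e.g. by cofactor expansion or by noting that A is similar to its Jordan form J, which has the same characteristic polynomial as A) gives
  χ_A(x) = x^5 - 20*x^4 + 160*x^3 - 640*x^2 + 1280*x - 1024
which factors as (x - 4)^5. The eigenvalues (with algebraic multiplicities) are λ = 4 with multiplicity 5.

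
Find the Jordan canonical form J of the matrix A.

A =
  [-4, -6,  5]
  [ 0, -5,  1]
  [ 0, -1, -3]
J_3(-4)

The characteristic polynomial is
  det(x·I − A) = x^3 + 12*x^2 + 48*x + 64 = (x + 4)^3

Eigenvalues and multiplicities (the geometric multiplicity of λ is n − rank(A − λI), which equals the number of Jordan blocks for λ):
  λ = -4: algebraic multiplicity = 3, geometric multiplicity = 1

Determining the block sizes for each eigenvalue:
  λ = -4: one block (gm = 1), so the single block has size am = 3 → block sizes [3]

Assembling the blocks gives a Jordan form
J =
  [-4,  1,  0]
  [ 0, -4,  1]
  [ 0,  0, -4]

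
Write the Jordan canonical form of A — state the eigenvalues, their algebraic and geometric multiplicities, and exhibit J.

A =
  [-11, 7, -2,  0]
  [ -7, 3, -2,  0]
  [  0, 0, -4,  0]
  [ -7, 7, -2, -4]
J_2(-4) ⊕ J_1(-4) ⊕ J_1(-4)

The characteristic polynomial is
  det(x·I − A) = x^4 + 16*x^3 + 96*x^2 + 256*x + 256 = (x + 4)^4

Eigenvalues and multiplicities (the geometric multiplicity of λ is n − rank(A − λI), which equals the number of Jordan blocks for λ):
  λ = -4: algebraic multiplicity = 4, geometric multiplicity = 3

Determining the block sizes for each eigenvalue:
  λ = -4: 3 blocks summing to 4 forces exactly one block of size 2 and the rest size 1 → block sizes [2, 1, 1]

Assembling the blocks gives a Jordan form
J =
  [-4,  1,  0,  0]
  [ 0, -4,  0,  0]
  [ 0,  0, -4,  0]
  [ 0,  0,  0, -4]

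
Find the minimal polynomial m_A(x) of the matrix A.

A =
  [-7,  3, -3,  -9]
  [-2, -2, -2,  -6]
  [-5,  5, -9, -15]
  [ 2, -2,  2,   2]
x^2 + 8*x + 16

The characteristic polynomial is χ_A(x) = (x + 4)^4, so the eigenvalues are known. The minimal polynomial is
  m_A(x) = Π_λ (x − λ)^{k_λ}
where k_λ is the size of the *largest* Jordan block for λ (equivalently, the smallest k with (A − λI)^k v = 0 for every generalised eigenvector v of λ).

  λ = -4: largest Jordan block has size 2, contributing (x + 4)^2

So m_A(x) = (x + 4)^2 = x^2 + 8*x + 16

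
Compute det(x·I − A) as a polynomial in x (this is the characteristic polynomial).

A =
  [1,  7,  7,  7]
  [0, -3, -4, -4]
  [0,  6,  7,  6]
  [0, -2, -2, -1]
x^4 - 4*x^3 + 6*x^2 - 4*x + 1

Expanding det(x·I − A) (e.g. by cofactor expansion or by noting that A is similar to its Jordan form J, which has the same characteristic polynomial as A) gives
  χ_A(x) = x^4 - 4*x^3 + 6*x^2 - 4*x + 1
which factors as (x - 1)^4. The eigenvalues (with algebraic multiplicities) are λ = 1 with multiplicity 4.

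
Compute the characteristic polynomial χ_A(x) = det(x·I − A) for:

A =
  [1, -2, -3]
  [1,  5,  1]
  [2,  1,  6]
x^3 - 12*x^2 + 48*x - 64

Expanding det(x·I − A) (e.g. by cofactor expansion or by noting that A is similar to its Jordan form J, which has the same characteristic polynomial as A) gives
  χ_A(x) = x^3 - 12*x^2 + 48*x - 64
which factors as (x - 4)^3. The eigenvalues (with algebraic multiplicities) are λ = 4 with multiplicity 3.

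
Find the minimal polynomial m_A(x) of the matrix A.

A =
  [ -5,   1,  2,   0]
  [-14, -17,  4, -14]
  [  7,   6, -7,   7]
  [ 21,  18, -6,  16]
x^3 + 8*x^2 + 5*x - 50

The characteristic polynomial is χ_A(x) = (x - 2)*(x + 5)^3, so the eigenvalues are known. The minimal polynomial is
  m_A(x) = Π_λ (x − λ)^{k_λ}
where k_λ is the size of the *largest* Jordan block for λ (equivalently, the smallest k with (A − λI)^k v = 0 for every generalised eigenvector v of λ).

  λ = -5: largest Jordan block has size 2, contributing (x + 5)^2
  λ = 2: largest Jordan block has size 1, contributing (x − 2)

So m_A(x) = (x - 2)*(x + 5)^2 = x^3 + 8*x^2 + 5*x - 50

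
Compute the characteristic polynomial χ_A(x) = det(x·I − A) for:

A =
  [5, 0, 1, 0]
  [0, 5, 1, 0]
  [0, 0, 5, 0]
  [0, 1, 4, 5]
x^4 - 20*x^3 + 150*x^2 - 500*x + 625

Expanding det(x·I − A) (e.g. by cofactor expansion or by noting that A is similar to its Jordan form J, which has the same characteristic polynomial as A) gives
  χ_A(x) = x^4 - 20*x^3 + 150*x^2 - 500*x + 625
which factors as (x - 5)^4. The eigenvalues (with algebraic multiplicities) are λ = 5 with multiplicity 4.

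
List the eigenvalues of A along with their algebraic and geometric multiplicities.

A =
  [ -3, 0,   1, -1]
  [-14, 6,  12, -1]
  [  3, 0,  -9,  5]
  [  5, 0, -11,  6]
λ = -2: alg = 3, geom = 1; λ = 6: alg = 1, geom = 1

Step 1 — factor the characteristic polynomial to read off the algebraic multiplicities:
  χ_A(x) = (x - 6)*(x + 2)^3

Step 2 — compute geometric multiplicities via the rank-nullity identity g(λ) = n − rank(A − λI):
  rank(A − (-2)·I) = 3, so dim ker(A − (-2)·I) = n − 3 = 1
  rank(A − (6)·I) = 3, so dim ker(A − (6)·I) = n − 3 = 1

Summary:
  λ = -2: algebraic multiplicity = 3, geometric multiplicity = 1
  λ = 6: algebraic multiplicity = 1, geometric multiplicity = 1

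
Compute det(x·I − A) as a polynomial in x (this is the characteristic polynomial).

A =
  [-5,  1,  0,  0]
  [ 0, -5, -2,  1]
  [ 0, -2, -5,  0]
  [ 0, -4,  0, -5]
x^4 + 20*x^3 + 150*x^2 + 500*x + 625

Expanding det(x·I − A) (e.g. by cofactor expansion or by noting that A is similar to its Jordan form J, which has the same characteristic polynomial as A) gives
  χ_A(x) = x^4 + 20*x^3 + 150*x^2 + 500*x + 625
which factors as (x + 5)^4. The eigenvalues (with algebraic multiplicities) are λ = -5 with multiplicity 4.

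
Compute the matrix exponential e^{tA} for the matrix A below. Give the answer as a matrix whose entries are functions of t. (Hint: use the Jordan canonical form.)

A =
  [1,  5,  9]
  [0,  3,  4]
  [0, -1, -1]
e^{tA} =
  [exp(t), t^2*exp(t)/2 + 5*t*exp(t), t^2*exp(t) + 9*t*exp(t)]
  [0, 2*t*exp(t) + exp(t), 4*t*exp(t)]
  [0, -t*exp(t), -2*t*exp(t) + exp(t)]

Strategy: write A = P · J · P⁻¹ where J is a Jordan canonical form, so e^{tA} = P · e^{tJ} · P⁻¹, and e^{tJ} can be computed block-by-block.

A has Jordan form
J =
  [1, 1, 0]
  [0, 1, 1]
  [0, 0, 1]
(up to reordering of blocks).

Per-block formulas:
  For a 3×3 Jordan block J_3(1): exp(t · J_3(1)) = e^(1t)·(I + t·N + (t^2/2)·N^2), where N is the 3×3 nilpotent shift.

After assembling e^{tJ} and conjugating by P, we get:

e^{tA} =
  [exp(t), t^2*exp(t)/2 + 5*t*exp(t), t^2*exp(t) + 9*t*exp(t)]
  [0, 2*t*exp(t) + exp(t), 4*t*exp(t)]
  [0, -t*exp(t), -2*t*exp(t) + exp(t)]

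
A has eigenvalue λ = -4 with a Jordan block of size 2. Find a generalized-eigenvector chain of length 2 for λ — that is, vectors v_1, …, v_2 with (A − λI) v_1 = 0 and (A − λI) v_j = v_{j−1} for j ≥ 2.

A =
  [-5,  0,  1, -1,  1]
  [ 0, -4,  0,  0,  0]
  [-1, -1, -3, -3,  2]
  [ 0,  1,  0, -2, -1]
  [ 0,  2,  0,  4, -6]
A Jordan chain for λ = -4 of length 2:
v_1 = (-1, 0, -1, 0, 0)ᵀ
v_2 = (1, 0, 0, 0, 0)ᵀ

Let N = A − (-4)·I. We want v_2 with N^2 v_2 = 0 but N^1 v_2 ≠ 0; then v_{j-1} := N · v_j for j = 2, …, 2.

Pick v_2 = (1, 0, 0, 0, 0)ᵀ.
Then v_1 = N · v_2 = (-1, 0, -1, 0, 0)ᵀ.

Sanity check: (A − (-4)·I) v_1 = (0, 0, 0, 0, 0)ᵀ = 0. ✓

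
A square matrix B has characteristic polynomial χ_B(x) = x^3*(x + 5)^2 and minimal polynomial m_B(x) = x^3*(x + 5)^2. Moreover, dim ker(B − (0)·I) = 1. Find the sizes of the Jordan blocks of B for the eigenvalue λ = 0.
Block sizes for λ = 0: [3]

Step 1 — from the characteristic polynomial, algebraic multiplicity of λ = 0 is 3. From dim ker(B − (0)·I) = 1, there are exactly 1 Jordan blocks for λ = 0.
Step 2 — from the minimal polynomial, the factor (x − 0)^3 tells us the largest block for λ = 0 has size 3.
Step 3 — with total size 3, 1 blocks, and largest block 3, the block sizes (in nonincreasing order) are [3].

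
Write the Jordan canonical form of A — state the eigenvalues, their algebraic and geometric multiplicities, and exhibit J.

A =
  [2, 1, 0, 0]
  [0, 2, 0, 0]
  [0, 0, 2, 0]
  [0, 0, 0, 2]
J_2(2) ⊕ J_1(2) ⊕ J_1(2)

The characteristic polynomial is
  det(x·I − A) = x^4 - 8*x^3 + 24*x^2 - 32*x + 16 = (x - 2)^4

Eigenvalues and multiplicities (the geometric multiplicity of λ is n − rank(A − λI), which equals the number of Jordan blocks for λ):
  λ = 2: algebraic multiplicity = 4, geometric multiplicity = 3

Determining the block sizes for each eigenvalue:
  λ = 2: 3 blocks summing to 4 forces exactly one block of size 2 and the rest size 1 → block sizes [2, 1, 1]

Assembling the blocks gives a Jordan form
J =
  [2, 1, 0, 0]
  [0, 2, 0, 0]
  [0, 0, 2, 0]
  [0, 0, 0, 2]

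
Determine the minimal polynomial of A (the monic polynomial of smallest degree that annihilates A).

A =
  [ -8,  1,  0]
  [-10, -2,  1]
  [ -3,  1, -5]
x^3 + 15*x^2 + 75*x + 125

The characteristic polynomial is χ_A(x) = (x + 5)^3, so the eigenvalues are known. The minimal polynomial is
  m_A(x) = Π_λ (x − λ)^{k_λ}
where k_λ is the size of the *largest* Jordan block for λ (equivalently, the smallest k with (A − λI)^k v = 0 for every generalised eigenvector v of λ).

  λ = -5: largest Jordan block has size 3, contributing (x + 5)^3

So m_A(x) = (x + 5)^3 = x^3 + 15*x^2 + 75*x + 125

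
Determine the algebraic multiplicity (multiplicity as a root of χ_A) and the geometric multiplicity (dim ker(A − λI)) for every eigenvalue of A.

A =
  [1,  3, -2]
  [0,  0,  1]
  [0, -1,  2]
λ = 1: alg = 3, geom = 1

Step 1 — factor the characteristic polynomial to read off the algebraic multiplicities:
  χ_A(x) = (x - 1)^3

Step 2 — compute geometric multiplicities via the rank-nullity identity g(λ) = n − rank(A − λI):
  rank(A − (1)·I) = 2, so dim ker(A − (1)·I) = n − 2 = 1

Summary:
  λ = 1: algebraic multiplicity = 3, geometric multiplicity = 1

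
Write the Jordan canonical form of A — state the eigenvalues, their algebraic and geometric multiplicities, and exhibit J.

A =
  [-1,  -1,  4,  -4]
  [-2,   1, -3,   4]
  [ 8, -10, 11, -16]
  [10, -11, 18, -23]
J_3(-3) ⊕ J_1(-3)

The characteristic polynomial is
  det(x·I − A) = x^4 + 12*x^3 + 54*x^2 + 108*x + 81 = (x + 3)^4

Eigenvalues and multiplicities (the geometric multiplicity of λ is n − rank(A − λI), which equals the number of Jordan blocks for λ):
  λ = -3: algebraic multiplicity = 4, geometric multiplicity = 2

Determining the block sizes for each eigenvalue:
  λ = -3: with am = 4 and gm = 2, the partition is not yet determined (e.g. several partitions of 4 into 2 parts exist). Let N = A − (-3)·I. Computing rank(N^1) = 2, rank(N^2) = 1, rank(N^3) = 0; the number of blocks of size ≥ j is rank(N^{j−1}) − rank(N^j), giving [2, 1, 1]. So we have 1 block(s) of size 3, 1 block(s) of size 1 → block sizes [3, 1]

Assembling the blocks gives a Jordan form
J =
  [-3,  1,  0,  0]
  [ 0, -3,  1,  0]
  [ 0,  0, -3,  0]
  [ 0,  0,  0, -3]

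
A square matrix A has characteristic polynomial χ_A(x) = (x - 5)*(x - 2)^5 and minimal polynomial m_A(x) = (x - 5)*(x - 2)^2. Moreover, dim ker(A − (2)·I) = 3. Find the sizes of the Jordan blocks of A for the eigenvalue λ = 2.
Block sizes for λ = 2: [2, 2, 1]

Step 1 — from the characteristic polynomial, algebraic multiplicity of λ = 2 is 5. From dim ker(A − (2)·I) = 3, there are exactly 3 Jordan blocks for λ = 2.
Step 2 — from the minimal polynomial, the factor (x − 2)^2 tells us the largest block for λ = 2 has size 2.
Step 3 — with total size 5, 3 blocks, and largest block 2, the block sizes (in nonincreasing order) are [2, 2, 1].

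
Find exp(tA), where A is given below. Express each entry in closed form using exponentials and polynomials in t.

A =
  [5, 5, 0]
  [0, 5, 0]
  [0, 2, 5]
e^{tA} =
  [exp(5*t), 5*t*exp(5*t), 0]
  [0, exp(5*t), 0]
  [0, 2*t*exp(5*t), exp(5*t)]

Strategy: write A = P · J · P⁻¹ where J is a Jordan canonical form, so e^{tA} = P · e^{tJ} · P⁻¹, and e^{tJ} can be computed block-by-block.

A has Jordan form
J =
  [5, 1, 0]
  [0, 5, 0]
  [0, 0, 5]
(up to reordering of blocks).

Per-block formulas:
  For a 1×1 block at λ = 5: exp(t · [5]) = [e^(5t)].
  For a 2×2 Jordan block J_2(5): exp(t · J_2(5)) = e^(5t)·(I + t·N), where N is the 2×2 nilpotent shift.

After assembling e^{tJ} and conjugating by P, we get:

e^{tA} =
  [exp(5*t), 5*t*exp(5*t), 0]
  [0, exp(5*t), 0]
  [0, 2*t*exp(5*t), exp(5*t)]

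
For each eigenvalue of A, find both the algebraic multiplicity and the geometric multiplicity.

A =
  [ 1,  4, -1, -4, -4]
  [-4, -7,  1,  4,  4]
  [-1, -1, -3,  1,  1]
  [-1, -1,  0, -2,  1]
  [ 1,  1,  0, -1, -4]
λ = -3: alg = 5, geom = 3

Step 1 — factor the characteristic polynomial to read off the algebraic multiplicities:
  χ_A(x) = (x + 3)^5

Step 2 — compute geometric multiplicities via the rank-nullity identity g(λ) = n − rank(A − λI):
  rank(A − (-3)·I) = 2, so dim ker(A − (-3)·I) = n − 2 = 3

Summary:
  λ = -3: algebraic multiplicity = 5, geometric multiplicity = 3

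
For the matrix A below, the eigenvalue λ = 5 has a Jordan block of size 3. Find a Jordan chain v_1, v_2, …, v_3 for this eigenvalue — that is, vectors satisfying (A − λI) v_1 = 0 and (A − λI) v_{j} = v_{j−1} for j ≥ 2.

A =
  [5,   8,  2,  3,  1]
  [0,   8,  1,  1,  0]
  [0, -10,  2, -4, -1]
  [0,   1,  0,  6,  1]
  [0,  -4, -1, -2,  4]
A Jordan chain for λ = 5 of length 3:
v_1 = (3, 0, 0, 0, 0)ᵀ
v_2 = (8, 3, -10, 1, -4)ᵀ
v_3 = (0, 1, 0, 0, 0)ᵀ

Let N = A − (5)·I. We want v_3 with N^3 v_3 = 0 but N^2 v_3 ≠ 0; then v_{j-1} := N · v_j for j = 3, …, 2.

Pick v_3 = (0, 1, 0, 0, 0)ᵀ.
Then v_2 = N · v_3 = (8, 3, -10, 1, -4)ᵀ.
Then v_1 = N · v_2 = (3, 0, 0, 0, 0)ᵀ.

Sanity check: (A − (5)·I) v_1 = (0, 0, 0, 0, 0)ᵀ = 0. ✓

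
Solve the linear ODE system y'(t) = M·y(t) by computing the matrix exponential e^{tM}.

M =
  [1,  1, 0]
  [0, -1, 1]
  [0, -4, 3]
e^{tM} =
  [exp(t), -t^2*exp(t) + t*exp(t), t^2*exp(t)/2]
  [0, -2*t*exp(t) + exp(t), t*exp(t)]
  [0, -4*t*exp(t), 2*t*exp(t) + exp(t)]

Strategy: write M = P · J · P⁻¹ where J is a Jordan canonical form, so e^{tM} = P · e^{tJ} · P⁻¹, and e^{tJ} can be computed block-by-block.

M has Jordan form
J =
  [1, 1, 0]
  [0, 1, 1]
  [0, 0, 1]
(up to reordering of blocks).

Per-block formulas:
  For a 3×3 Jordan block J_3(1): exp(t · J_3(1)) = e^(1t)·(I + t·N + (t^2/2)·N^2), where N is the 3×3 nilpotent shift.

After assembling e^{tJ} and conjugating by P, we get:

e^{tM} =
  [exp(t), -t^2*exp(t) + t*exp(t), t^2*exp(t)/2]
  [0, -2*t*exp(t) + exp(t), t*exp(t)]
  [0, -4*t*exp(t), 2*t*exp(t) + exp(t)]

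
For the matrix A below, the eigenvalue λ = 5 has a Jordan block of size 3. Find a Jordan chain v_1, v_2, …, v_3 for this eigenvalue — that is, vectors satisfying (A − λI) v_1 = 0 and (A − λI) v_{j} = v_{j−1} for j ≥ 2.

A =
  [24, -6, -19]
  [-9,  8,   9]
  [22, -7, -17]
A Jordan chain for λ = 5 of length 3:
v_1 = (-3, 0, -3)ᵀ
v_2 = (19, -9, 22)ᵀ
v_3 = (1, 0, 0)ᵀ

Let N = A − (5)·I. We want v_3 with N^3 v_3 = 0 but N^2 v_3 ≠ 0; then v_{j-1} := N · v_j for j = 3, …, 2.

Pick v_3 = (1, 0, 0)ᵀ.
Then v_2 = N · v_3 = (19, -9, 22)ᵀ.
Then v_1 = N · v_2 = (-3, 0, -3)ᵀ.

Sanity check: (A − (5)·I) v_1 = (0, 0, 0)ᵀ = 0. ✓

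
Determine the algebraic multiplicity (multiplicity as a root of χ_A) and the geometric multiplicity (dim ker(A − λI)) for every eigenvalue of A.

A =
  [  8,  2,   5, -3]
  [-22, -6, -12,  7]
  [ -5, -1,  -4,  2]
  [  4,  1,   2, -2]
λ = -1: alg = 4, geom = 2

Step 1 — factor the characteristic polynomial to read off the algebraic multiplicities:
  χ_A(x) = (x + 1)^4

Step 2 — compute geometric multiplicities via the rank-nullity identity g(λ) = n − rank(A − λI):
  rank(A − (-1)·I) = 2, so dim ker(A − (-1)·I) = n − 2 = 2

Summary:
  λ = -1: algebraic multiplicity = 4, geometric multiplicity = 2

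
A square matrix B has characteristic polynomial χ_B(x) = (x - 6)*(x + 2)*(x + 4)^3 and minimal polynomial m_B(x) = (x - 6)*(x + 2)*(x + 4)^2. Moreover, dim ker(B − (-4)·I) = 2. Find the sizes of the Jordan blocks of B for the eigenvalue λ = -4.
Block sizes for λ = -4: [2, 1]

Step 1 — from the characteristic polynomial, algebraic multiplicity of λ = -4 is 3. From dim ker(B − (-4)·I) = 2, there are exactly 2 Jordan blocks for λ = -4.
Step 2 — from the minimal polynomial, the factor (x + 4)^2 tells us the largest block for λ = -4 has size 2.
Step 3 — with total size 3, 2 blocks, and largest block 2, the block sizes (in nonincreasing order) are [2, 1].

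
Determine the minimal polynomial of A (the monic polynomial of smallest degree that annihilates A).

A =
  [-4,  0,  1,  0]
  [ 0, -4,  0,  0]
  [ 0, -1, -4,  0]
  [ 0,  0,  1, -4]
x^3 + 12*x^2 + 48*x + 64

The characteristic polynomial is χ_A(x) = (x + 4)^4, so the eigenvalues are known. The minimal polynomial is
  m_A(x) = Π_λ (x − λ)^{k_λ}
where k_λ is the size of the *largest* Jordan block for λ (equivalently, the smallest k with (A − λI)^k v = 0 for every generalised eigenvector v of λ).

  λ = -4: largest Jordan block has size 3, contributing (x + 4)^3

So m_A(x) = (x + 4)^3 = x^3 + 12*x^2 + 48*x + 64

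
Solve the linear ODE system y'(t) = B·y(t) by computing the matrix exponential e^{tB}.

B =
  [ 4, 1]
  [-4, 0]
e^{tB} =
  [2*t*exp(2*t) + exp(2*t), t*exp(2*t)]
  [-4*t*exp(2*t), -2*t*exp(2*t) + exp(2*t)]

Strategy: write B = P · J · P⁻¹ where J is a Jordan canonical form, so e^{tB} = P · e^{tJ} · P⁻¹, and e^{tJ} can be computed block-by-block.

B has Jordan form
J =
  [2, 1]
  [0, 2]
(up to reordering of blocks).

Per-block formulas:
  For a 2×2 Jordan block J_2(2): exp(t · J_2(2)) = e^(2t)·(I + t·N), where N is the 2×2 nilpotent shift.

After assembling e^{tJ} and conjugating by P, we get:

e^{tB} =
  [2*t*exp(2*t) + exp(2*t), t*exp(2*t)]
  [-4*t*exp(2*t), -2*t*exp(2*t) + exp(2*t)]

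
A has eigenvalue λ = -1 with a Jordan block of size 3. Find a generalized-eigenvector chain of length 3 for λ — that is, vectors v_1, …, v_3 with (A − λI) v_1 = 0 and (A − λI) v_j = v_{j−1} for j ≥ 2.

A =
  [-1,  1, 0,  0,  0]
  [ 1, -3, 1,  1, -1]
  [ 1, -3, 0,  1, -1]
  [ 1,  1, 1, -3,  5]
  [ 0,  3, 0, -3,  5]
A Jordan chain for λ = -1 of length 3:
v_1 = (1, 0, -1, 0, 0)ᵀ
v_2 = (0, 1, 1, 1, 0)ᵀ
v_3 = (1, 0, 0, 0, 0)ᵀ

Let N = A − (-1)·I. We want v_3 with N^3 v_3 = 0 but N^2 v_3 ≠ 0; then v_{j-1} := N · v_j for j = 3, …, 2.

Pick v_3 = (1, 0, 0, 0, 0)ᵀ.
Then v_2 = N · v_3 = (0, 1, 1, 1, 0)ᵀ.
Then v_1 = N · v_2 = (1, 0, -1, 0, 0)ᵀ.

Sanity check: (A − (-1)·I) v_1 = (0, 0, 0, 0, 0)ᵀ = 0. ✓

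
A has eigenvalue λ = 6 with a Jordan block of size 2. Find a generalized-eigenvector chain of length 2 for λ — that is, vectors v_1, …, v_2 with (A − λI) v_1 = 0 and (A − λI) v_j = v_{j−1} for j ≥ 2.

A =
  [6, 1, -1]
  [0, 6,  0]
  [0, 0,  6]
A Jordan chain for λ = 6 of length 2:
v_1 = (1, 0, 0)ᵀ
v_2 = (0, 1, 0)ᵀ

Let N = A − (6)·I. We want v_2 with N^2 v_2 = 0 but N^1 v_2 ≠ 0; then v_{j-1} := N · v_j for j = 2, …, 2.

Pick v_2 = (0, 1, 0)ᵀ.
Then v_1 = N · v_2 = (1, 0, 0)ᵀ.

Sanity check: (A − (6)·I) v_1 = (0, 0, 0)ᵀ = 0. ✓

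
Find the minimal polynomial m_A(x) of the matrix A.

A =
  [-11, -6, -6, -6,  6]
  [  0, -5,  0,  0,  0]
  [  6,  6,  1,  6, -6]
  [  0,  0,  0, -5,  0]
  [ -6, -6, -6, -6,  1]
x^2 + 4*x - 5

The characteristic polynomial is χ_A(x) = (x - 1)*(x + 5)^4, so the eigenvalues are known. The minimal polynomial is
  m_A(x) = Π_λ (x − λ)^{k_λ}
where k_λ is the size of the *largest* Jordan block for λ (equivalently, the smallest k with (A − λI)^k v = 0 for every generalised eigenvector v of λ).

  λ = -5: largest Jordan block has size 1, contributing (x + 5)
  λ = 1: largest Jordan block has size 1, contributing (x − 1)

So m_A(x) = (x - 1)*(x + 5) = x^2 + 4*x - 5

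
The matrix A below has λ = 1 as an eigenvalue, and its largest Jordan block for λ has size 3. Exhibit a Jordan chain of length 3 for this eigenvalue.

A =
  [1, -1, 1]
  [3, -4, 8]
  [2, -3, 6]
A Jordan chain for λ = 1 of length 3:
v_1 = (-1, 1, 1)ᵀ
v_2 = (0, 3, 2)ᵀ
v_3 = (1, 0, 0)ᵀ

Let N = A − (1)·I. We want v_3 with N^3 v_3 = 0 but N^2 v_3 ≠ 0; then v_{j-1} := N · v_j for j = 3, …, 2.

Pick v_3 = (1, 0, 0)ᵀ.
Then v_2 = N · v_3 = (0, 3, 2)ᵀ.
Then v_1 = N · v_2 = (-1, 1, 1)ᵀ.

Sanity check: (A − (1)·I) v_1 = (0, 0, 0)ᵀ = 0. ✓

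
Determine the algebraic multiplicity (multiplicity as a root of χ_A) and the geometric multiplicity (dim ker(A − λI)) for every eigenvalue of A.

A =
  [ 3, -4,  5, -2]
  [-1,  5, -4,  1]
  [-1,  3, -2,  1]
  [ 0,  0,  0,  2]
λ = 2: alg = 4, geom = 2

Step 1 — factor the characteristic polynomial to read off the algebraic multiplicities:
  χ_A(x) = (x - 2)^4

Step 2 — compute geometric multiplicities via the rank-nullity identity g(λ) = n − rank(A − λI):
  rank(A − (2)·I) = 2, so dim ker(A − (2)·I) = n − 2 = 2

Summary:
  λ = 2: algebraic multiplicity = 4, geometric multiplicity = 2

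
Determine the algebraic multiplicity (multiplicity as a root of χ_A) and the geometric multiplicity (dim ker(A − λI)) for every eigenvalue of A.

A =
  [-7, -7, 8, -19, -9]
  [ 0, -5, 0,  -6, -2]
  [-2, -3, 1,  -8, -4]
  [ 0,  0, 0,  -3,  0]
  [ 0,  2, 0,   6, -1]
λ = -3: alg = 5, geom = 3

Step 1 — factor the characteristic polynomial to read off the algebraic multiplicities:
  χ_A(x) = (x + 3)^5

Step 2 — compute geometric multiplicities via the rank-nullity identity g(λ) = n − rank(A − λI):
  rank(A − (-3)·I) = 2, so dim ker(A − (-3)·I) = n − 2 = 3

Summary:
  λ = -3: algebraic multiplicity = 5, geometric multiplicity = 3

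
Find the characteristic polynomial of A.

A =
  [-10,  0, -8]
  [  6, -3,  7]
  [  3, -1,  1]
x^3 + 12*x^2 + 48*x + 64

Expanding det(x·I − A) (e.g. by cofactor expansion or by noting that A is similar to its Jordan form J, which has the same characteristic polynomial as A) gives
  χ_A(x) = x^3 + 12*x^2 + 48*x + 64
which factors as (x + 4)^3. The eigenvalues (with algebraic multiplicities) are λ = -4 with multiplicity 3.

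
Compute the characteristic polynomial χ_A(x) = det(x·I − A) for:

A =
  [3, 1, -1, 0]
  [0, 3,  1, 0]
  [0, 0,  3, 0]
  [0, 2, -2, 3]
x^4 - 12*x^3 + 54*x^2 - 108*x + 81

Expanding det(x·I − A) (e.g. by cofactor expansion or by noting that A is similar to its Jordan form J, which has the same characteristic polynomial as A) gives
  χ_A(x) = x^4 - 12*x^3 + 54*x^2 - 108*x + 81
which factors as (x - 3)^4. The eigenvalues (with algebraic multiplicities) are λ = 3 with multiplicity 4.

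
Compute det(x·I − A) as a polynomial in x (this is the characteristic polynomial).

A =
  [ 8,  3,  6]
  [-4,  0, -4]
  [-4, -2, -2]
x^3 - 6*x^2 + 12*x - 8

Expanding det(x·I − A) (e.g. by cofactor expansion or by noting that A is similar to its Jordan form J, which has the same characteristic polynomial as A) gives
  χ_A(x) = x^3 - 6*x^2 + 12*x - 8
which factors as (x - 2)^3. The eigenvalues (with algebraic multiplicities) are λ = 2 with multiplicity 3.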